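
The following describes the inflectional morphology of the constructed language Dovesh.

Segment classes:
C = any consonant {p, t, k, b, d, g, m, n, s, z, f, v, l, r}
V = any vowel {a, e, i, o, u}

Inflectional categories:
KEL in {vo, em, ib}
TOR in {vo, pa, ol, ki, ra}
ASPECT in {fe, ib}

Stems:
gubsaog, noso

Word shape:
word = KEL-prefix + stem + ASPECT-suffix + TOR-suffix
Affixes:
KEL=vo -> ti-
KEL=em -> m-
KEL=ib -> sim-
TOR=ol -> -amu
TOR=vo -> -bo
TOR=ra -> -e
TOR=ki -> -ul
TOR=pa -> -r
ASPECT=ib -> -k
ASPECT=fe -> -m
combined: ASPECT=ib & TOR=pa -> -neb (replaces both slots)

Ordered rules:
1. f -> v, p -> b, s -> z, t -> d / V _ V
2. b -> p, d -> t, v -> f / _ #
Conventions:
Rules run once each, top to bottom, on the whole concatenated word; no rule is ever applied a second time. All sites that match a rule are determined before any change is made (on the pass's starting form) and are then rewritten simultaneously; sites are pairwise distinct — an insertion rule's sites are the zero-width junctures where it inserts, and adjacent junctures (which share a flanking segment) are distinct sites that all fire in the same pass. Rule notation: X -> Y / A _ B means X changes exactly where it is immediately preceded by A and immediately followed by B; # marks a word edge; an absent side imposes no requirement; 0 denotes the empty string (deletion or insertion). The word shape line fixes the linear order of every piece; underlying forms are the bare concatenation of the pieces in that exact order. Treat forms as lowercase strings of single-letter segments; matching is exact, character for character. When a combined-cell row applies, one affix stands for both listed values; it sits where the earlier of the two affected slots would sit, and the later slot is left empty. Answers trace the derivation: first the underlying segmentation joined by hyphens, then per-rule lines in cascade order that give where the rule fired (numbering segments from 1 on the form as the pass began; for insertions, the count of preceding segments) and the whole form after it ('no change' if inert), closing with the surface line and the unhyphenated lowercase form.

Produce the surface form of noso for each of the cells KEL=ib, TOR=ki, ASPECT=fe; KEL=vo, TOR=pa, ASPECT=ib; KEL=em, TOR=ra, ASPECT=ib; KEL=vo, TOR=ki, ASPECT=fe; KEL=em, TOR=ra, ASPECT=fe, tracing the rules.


cell KEL=ib, TOR=ki, ASPECT=fe:
underlying: sim-noso-m-ul
1. f -> v, p -> b, s -> z, t -> d / V _ V: fires at position(s) 6: simnozomul
2. b -> p, d -> t, v -> f / _ #: no change
surface: simnozomul

cell KEL=vo, TOR=pa, ASPECT=ib:
underlying: ti-noso-neb
1. f -> v, p -> b, s -> z, t -> d / V _ V: fires at position(s) 5: tinozoneb
2. b -> p, d -> t, v -> f / _ #: fires at position(s) 9: tinozonep
surface: tinozonep

cell KEL=em, TOR=ra, ASPECT=ib:
underlying: m-noso-k-e
1. f -> v, p -> b, s -> z, t -> d / V _ V: fires at position(s) 4: mnozoke
2. b -> p, d -> t, v -> f / _ #: no change
surface: mnozoke

cell KEL=vo, TOR=ki, ASPECT=fe:
underlying: ti-noso-m-ul
1. f -> v, p -> b, s -> z, t -> d / V _ V: fires at position(s) 5: tinozomul
2. b -> p, d -> t, v -> f / _ #: no change
surface: tinozomul

cell KEL=em, TOR=ra, ASPECT=fe:
underlying: m-noso-m-e
1. f -> v, p -> b, s -> z, t -> d / V _ V: fires at position(s) 4: mnozome
2. b -> p, d -> t, v -> f / _ #: no change
surface: mnozome


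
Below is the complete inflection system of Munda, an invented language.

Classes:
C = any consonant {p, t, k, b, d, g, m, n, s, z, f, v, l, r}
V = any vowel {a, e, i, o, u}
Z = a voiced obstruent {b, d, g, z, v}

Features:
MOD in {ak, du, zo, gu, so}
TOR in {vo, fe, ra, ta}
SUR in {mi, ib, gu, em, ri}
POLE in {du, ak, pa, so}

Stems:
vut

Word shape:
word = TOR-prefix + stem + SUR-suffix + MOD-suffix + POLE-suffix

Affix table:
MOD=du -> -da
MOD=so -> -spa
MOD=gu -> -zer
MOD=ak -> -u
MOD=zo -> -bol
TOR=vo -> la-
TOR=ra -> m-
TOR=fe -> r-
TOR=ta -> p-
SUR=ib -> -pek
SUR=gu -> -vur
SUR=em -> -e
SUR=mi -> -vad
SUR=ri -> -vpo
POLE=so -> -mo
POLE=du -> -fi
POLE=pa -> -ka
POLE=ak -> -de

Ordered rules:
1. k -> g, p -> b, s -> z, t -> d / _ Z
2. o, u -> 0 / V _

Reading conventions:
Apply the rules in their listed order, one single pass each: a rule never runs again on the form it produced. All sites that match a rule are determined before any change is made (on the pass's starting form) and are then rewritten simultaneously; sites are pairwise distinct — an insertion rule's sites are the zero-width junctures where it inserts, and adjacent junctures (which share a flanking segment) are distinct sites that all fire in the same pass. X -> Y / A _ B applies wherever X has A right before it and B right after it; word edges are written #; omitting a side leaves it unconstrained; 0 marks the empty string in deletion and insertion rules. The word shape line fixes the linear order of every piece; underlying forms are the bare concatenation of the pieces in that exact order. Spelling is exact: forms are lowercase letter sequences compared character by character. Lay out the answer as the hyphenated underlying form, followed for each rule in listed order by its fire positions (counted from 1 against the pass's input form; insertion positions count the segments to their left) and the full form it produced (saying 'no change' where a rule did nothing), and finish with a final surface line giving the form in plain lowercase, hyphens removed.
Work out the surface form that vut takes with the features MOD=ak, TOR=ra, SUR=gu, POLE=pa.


underlying: m-vut-vur-u-ka
1. k -> g, p -> b, s -> z, t -> d / _ Z: fires at position(s) 4: mvudvuruka
2. o, u -> 0 / V _: no change
surface: mvudvuruka


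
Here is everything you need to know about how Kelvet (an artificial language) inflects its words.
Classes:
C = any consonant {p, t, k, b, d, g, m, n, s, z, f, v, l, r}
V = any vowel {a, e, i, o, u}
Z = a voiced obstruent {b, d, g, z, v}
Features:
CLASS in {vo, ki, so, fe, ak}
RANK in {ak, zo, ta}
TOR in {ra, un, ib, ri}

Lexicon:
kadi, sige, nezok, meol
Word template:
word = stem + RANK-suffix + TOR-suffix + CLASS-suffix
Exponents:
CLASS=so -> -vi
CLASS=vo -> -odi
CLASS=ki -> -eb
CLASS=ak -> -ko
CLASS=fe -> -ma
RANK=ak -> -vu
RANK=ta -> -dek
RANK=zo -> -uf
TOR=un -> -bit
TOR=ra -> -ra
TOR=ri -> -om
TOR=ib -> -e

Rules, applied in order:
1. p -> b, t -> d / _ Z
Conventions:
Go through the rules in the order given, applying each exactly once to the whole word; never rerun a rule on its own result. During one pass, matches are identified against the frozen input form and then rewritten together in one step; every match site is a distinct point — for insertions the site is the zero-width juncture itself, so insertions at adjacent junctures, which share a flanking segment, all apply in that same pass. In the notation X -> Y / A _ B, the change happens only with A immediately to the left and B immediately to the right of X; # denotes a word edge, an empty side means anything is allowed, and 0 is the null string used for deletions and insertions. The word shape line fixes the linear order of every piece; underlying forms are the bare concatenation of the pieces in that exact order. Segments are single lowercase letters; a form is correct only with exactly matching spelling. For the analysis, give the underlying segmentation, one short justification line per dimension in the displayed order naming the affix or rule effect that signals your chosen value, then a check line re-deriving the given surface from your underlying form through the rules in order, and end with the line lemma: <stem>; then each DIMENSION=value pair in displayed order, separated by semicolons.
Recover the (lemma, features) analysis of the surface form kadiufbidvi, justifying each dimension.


underlying: kadi-uf-bit-vi
CLASS=so - signalled by the affix -vi
RANK=zo - signalled by the affix -uf
TOR=un - signalled by the affix -bit
check: kadiufbitvi -> kadiufbidvi
lemma: kadi; CLASS=so; RANK=zo; TOR=un


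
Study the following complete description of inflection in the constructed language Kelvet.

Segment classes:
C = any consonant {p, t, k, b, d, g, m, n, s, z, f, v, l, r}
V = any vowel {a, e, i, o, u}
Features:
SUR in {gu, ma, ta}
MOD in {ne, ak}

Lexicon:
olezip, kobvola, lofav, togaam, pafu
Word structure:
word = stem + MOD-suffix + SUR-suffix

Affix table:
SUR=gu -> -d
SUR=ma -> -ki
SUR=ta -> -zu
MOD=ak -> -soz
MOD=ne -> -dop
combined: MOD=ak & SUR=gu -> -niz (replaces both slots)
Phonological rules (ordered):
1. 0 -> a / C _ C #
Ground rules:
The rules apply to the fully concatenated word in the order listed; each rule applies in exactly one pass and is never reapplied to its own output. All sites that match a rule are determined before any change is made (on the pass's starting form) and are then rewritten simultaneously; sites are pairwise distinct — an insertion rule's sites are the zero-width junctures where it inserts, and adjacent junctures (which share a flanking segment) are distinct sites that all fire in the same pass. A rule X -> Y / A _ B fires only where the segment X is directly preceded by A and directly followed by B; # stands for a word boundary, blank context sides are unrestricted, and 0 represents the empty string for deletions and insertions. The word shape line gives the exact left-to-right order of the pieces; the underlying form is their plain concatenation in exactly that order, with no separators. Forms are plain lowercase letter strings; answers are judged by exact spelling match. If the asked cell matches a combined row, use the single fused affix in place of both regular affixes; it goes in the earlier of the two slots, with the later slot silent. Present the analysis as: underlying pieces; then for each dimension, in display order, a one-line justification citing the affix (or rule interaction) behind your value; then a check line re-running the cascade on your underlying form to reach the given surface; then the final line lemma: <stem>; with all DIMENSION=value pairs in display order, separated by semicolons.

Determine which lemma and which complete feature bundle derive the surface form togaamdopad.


underlying: togaam-dop-d
SUR=gu - signalled by the affix -d
MOD=ne - signalled by the affix -dop
check: togaamdopd -> togaamdopad
lemma: togaam; SUR=gu; MOD=ne


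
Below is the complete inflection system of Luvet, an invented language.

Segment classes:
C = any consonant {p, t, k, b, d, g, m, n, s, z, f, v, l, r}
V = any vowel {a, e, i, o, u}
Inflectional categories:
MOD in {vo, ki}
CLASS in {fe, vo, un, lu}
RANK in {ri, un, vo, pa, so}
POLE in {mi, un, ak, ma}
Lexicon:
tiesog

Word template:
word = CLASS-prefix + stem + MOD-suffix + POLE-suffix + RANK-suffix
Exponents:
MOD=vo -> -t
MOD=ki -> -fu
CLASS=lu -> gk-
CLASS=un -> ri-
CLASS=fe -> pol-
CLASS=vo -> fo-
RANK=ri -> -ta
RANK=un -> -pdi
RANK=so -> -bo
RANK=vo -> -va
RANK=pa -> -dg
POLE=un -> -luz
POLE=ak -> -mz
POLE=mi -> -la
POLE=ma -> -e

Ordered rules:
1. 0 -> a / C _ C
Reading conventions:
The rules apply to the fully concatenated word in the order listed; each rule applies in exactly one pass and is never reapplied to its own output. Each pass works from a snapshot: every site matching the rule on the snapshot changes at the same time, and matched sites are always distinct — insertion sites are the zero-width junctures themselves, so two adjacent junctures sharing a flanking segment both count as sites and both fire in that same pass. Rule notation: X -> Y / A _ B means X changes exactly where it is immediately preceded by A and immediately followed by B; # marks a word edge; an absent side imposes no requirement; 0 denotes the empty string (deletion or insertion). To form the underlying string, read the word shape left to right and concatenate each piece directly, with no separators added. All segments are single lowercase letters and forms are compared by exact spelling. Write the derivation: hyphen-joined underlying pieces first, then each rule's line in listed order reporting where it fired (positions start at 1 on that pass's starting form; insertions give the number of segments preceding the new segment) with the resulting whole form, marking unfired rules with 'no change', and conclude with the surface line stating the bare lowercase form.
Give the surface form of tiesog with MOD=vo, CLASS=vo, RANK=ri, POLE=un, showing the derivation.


underlying: fo-tiesog-t-luz-ta
1. 0 -> a / C _ C: inserts after position(s) 8, 9, 12: fotiesogataluzata
surface: fotiesogataluzata


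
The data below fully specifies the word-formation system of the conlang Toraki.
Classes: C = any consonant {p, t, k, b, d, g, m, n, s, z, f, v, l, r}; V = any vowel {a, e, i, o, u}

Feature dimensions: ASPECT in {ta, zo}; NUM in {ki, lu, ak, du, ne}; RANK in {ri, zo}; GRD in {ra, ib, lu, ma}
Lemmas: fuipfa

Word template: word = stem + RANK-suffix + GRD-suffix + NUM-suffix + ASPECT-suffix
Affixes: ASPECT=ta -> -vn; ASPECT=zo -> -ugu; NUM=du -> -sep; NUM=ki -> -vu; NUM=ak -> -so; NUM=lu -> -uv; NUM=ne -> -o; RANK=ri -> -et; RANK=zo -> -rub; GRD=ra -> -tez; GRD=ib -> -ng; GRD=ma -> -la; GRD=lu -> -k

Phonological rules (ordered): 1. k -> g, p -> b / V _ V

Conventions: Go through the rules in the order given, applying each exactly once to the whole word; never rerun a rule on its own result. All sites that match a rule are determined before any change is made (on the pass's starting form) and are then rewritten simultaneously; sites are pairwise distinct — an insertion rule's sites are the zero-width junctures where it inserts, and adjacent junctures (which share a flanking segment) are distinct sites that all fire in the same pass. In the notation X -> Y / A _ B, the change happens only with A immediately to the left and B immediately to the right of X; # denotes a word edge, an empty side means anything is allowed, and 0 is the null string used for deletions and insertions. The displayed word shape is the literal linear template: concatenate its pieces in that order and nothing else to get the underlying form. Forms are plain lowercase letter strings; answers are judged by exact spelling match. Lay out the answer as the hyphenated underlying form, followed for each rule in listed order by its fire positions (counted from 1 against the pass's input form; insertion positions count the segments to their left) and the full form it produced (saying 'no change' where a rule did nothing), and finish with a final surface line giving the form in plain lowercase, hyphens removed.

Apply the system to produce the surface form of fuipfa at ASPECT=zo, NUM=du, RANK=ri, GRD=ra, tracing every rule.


underlying: fuipfa-et-tez-sep-ugu
1. k -> g, p -> b / V _ V: fires at position(s) 14: fuipfaettezsebugu
surface: fuipfaettezsebugu


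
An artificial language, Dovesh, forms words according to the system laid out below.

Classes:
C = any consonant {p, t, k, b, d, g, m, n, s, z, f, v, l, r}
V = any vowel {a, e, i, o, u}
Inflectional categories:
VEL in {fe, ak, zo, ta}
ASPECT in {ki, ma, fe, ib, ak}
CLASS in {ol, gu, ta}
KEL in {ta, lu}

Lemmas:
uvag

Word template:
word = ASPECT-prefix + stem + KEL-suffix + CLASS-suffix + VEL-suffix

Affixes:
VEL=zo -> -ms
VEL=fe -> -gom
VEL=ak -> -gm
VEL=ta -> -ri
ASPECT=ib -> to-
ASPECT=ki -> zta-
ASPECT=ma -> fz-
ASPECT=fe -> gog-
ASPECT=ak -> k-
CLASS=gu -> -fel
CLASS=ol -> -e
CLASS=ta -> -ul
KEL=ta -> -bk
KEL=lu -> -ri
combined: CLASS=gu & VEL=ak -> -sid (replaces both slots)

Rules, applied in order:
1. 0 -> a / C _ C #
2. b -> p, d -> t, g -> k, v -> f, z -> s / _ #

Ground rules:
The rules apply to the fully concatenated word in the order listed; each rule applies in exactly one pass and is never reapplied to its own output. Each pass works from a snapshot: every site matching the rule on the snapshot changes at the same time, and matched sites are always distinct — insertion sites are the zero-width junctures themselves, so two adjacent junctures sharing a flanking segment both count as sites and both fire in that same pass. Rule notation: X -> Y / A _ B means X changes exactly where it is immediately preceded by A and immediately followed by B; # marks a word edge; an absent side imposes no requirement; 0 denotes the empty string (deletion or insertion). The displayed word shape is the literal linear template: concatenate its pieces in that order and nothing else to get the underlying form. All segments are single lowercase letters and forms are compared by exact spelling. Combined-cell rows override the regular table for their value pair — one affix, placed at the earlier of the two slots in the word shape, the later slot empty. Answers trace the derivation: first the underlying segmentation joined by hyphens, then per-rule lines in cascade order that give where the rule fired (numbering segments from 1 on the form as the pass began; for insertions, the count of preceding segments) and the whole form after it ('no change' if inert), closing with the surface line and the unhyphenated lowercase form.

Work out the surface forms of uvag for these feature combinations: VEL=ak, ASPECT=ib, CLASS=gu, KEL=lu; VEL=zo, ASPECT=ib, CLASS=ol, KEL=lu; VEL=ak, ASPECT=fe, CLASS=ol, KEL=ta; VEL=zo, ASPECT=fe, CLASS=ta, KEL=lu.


cell VEL=ak, ASPECT=ib, CLASS=gu, KEL=lu:
underlying: to-uvag-ri-sid
1. 0 -> a / C _ C #: no change
2. b -> p, d -> t, g -> k, v -> f, z -> s / _ #: fires at position(s) 11: touvagrisit
surface: touvagrisit

cell VEL=zo, ASPECT=ib, CLASS=ol, KEL=lu:
underlying: to-uvag-ri-e-ms
1. 0 -> a / C _ C #: inserts after position(s) 10: touvagriemas
2. b -> p, d -> t, g -> k, v -> f, z -> s / _ #: no change
surface: touvagriemas

cell VEL=ak, ASPECT=fe, CLASS=ol, KEL=ta:
underlying: gog-uvag-bk-e-gm
1. 0 -> a / C _ C #: inserts after position(s) 11: goguvagbkegam
2. b -> p, d -> t, g -> k, v -> f, z -> s / _ #: no change
surface: goguvagbkegam

cell VEL=zo, ASPECT=fe, CLASS=ta, KEL=lu:
underlying: gog-uvag-ri-ul-ms
1. 0 -> a / C _ C #: inserts after position(s) 12: goguvagriulmas
2. b -> p, d -> t, g -> k, v -> f, z -> s / _ #: no change
surface: goguvagriulmas


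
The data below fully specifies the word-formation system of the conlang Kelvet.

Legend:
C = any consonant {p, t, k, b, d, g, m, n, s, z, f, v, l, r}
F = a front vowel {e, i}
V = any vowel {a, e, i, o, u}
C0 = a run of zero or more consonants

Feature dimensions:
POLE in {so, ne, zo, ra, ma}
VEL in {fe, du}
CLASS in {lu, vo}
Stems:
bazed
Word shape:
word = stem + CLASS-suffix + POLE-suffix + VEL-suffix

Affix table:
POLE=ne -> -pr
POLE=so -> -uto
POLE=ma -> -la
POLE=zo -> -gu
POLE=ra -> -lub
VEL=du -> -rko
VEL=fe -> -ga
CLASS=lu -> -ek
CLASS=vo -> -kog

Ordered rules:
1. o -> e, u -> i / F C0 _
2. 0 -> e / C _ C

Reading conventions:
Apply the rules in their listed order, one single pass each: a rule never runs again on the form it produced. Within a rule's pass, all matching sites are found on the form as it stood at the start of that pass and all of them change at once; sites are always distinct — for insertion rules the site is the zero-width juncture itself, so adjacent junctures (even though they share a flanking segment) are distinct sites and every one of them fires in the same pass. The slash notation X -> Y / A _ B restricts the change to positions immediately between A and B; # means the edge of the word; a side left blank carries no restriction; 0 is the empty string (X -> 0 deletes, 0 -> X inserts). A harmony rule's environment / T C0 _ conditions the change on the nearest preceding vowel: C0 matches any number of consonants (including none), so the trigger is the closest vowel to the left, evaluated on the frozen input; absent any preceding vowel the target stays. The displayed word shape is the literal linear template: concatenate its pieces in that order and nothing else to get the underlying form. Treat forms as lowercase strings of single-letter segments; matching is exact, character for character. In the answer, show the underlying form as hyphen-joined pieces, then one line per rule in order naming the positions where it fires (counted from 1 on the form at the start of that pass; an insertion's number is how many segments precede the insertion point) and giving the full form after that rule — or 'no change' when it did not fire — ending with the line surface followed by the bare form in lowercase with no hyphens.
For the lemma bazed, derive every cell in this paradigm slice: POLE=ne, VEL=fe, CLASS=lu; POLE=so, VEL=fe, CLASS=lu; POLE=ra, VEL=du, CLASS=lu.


cell POLE=ne, VEL=fe, CLASS=lu:
underlying: bazed-ek-pr-ga
1. o -> e, u -> i / F C0 _: no change
2. 0 -> e / C _ C: inserts after position(s) 7, 8, 9: bazedekeperega
surface: bazedekeperega

cell POLE=so, VEL=fe, CLASS=lu:
underlying: bazed-ek-uto-ga
1. o -> e, u -> i / F C0 _: fires at position(s) 8: bazedekitoga
2. 0 -> e / C _ C: no change
surface: bazedekitoga

cell POLE=ra, VEL=du, CLASS=lu:
underlying: bazed-ek-lub-rko
1. o -> e, u -> i / F C0 _: fires at position(s) 9: bazedeklibrko
2. 0 -> e / C _ C: inserts after position(s) 7, 10, 11: bazedekelibereko
surface: bazedekelibereko


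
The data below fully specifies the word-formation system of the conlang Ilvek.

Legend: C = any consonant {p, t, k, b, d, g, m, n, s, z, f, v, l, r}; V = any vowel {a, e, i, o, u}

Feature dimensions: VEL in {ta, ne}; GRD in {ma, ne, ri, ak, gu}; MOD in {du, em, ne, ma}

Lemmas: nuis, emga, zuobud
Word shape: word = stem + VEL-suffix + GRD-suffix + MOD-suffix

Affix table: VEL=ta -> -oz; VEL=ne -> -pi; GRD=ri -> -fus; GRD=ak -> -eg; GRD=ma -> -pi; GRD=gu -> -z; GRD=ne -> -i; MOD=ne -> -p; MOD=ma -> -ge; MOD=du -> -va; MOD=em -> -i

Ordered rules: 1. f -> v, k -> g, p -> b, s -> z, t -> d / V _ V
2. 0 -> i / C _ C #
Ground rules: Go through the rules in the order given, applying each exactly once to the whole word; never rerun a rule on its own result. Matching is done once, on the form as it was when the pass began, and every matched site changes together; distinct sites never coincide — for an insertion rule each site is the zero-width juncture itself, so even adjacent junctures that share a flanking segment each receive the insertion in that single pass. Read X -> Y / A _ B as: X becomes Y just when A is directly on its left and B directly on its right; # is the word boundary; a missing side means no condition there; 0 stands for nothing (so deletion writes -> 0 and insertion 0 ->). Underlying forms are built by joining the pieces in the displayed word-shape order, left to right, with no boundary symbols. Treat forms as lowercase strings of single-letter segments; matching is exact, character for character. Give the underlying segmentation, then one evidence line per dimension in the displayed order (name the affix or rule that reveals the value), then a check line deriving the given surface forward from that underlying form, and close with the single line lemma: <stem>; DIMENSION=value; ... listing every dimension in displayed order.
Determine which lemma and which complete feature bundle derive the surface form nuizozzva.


underlying: nuis-oz-z-va
VEL=ta - signalled by the affix -oz
GRD=gu - signalled by the affix -z
MOD=du - signalled by the affix -va
check: nuisozzva -> nuizozzva -> nuizozzva
lemma: nuis; VEL=ta; GRD=gu; MOD=du


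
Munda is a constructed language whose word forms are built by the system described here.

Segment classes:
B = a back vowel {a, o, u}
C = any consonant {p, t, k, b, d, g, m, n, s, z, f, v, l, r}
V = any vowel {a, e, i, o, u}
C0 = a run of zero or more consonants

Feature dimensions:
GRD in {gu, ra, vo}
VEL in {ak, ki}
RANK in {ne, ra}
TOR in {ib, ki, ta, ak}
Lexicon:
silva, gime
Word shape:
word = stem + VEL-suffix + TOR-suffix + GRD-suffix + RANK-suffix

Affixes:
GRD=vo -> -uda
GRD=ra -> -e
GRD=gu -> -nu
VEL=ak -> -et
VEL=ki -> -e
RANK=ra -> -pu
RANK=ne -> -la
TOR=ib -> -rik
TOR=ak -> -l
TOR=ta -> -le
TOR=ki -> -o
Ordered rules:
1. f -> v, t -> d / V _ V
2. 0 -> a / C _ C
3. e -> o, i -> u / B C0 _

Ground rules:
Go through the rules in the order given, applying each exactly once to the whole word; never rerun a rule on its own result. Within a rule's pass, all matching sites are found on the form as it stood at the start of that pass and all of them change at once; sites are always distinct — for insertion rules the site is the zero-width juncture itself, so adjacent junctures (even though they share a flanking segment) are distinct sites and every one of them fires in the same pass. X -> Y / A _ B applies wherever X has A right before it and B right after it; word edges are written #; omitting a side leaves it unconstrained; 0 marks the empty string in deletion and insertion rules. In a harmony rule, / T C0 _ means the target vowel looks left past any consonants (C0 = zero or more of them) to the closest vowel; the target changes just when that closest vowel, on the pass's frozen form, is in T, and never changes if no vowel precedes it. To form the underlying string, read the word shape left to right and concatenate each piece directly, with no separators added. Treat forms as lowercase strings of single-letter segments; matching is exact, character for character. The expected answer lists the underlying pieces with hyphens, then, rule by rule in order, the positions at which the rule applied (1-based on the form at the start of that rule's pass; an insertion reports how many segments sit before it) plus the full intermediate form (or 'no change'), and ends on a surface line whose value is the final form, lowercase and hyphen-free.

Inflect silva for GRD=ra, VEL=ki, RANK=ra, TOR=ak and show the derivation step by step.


underlying: silva-e-l-e-pu
1. f -> v, t -> d / V _ V: no change
2. 0 -> a / C _ C: inserts after position(s) 3: silavaelepu
3. e -> o, i -> u / B C0 _: fires at position(s) 7: silavaolepu
surface: silavaolepu


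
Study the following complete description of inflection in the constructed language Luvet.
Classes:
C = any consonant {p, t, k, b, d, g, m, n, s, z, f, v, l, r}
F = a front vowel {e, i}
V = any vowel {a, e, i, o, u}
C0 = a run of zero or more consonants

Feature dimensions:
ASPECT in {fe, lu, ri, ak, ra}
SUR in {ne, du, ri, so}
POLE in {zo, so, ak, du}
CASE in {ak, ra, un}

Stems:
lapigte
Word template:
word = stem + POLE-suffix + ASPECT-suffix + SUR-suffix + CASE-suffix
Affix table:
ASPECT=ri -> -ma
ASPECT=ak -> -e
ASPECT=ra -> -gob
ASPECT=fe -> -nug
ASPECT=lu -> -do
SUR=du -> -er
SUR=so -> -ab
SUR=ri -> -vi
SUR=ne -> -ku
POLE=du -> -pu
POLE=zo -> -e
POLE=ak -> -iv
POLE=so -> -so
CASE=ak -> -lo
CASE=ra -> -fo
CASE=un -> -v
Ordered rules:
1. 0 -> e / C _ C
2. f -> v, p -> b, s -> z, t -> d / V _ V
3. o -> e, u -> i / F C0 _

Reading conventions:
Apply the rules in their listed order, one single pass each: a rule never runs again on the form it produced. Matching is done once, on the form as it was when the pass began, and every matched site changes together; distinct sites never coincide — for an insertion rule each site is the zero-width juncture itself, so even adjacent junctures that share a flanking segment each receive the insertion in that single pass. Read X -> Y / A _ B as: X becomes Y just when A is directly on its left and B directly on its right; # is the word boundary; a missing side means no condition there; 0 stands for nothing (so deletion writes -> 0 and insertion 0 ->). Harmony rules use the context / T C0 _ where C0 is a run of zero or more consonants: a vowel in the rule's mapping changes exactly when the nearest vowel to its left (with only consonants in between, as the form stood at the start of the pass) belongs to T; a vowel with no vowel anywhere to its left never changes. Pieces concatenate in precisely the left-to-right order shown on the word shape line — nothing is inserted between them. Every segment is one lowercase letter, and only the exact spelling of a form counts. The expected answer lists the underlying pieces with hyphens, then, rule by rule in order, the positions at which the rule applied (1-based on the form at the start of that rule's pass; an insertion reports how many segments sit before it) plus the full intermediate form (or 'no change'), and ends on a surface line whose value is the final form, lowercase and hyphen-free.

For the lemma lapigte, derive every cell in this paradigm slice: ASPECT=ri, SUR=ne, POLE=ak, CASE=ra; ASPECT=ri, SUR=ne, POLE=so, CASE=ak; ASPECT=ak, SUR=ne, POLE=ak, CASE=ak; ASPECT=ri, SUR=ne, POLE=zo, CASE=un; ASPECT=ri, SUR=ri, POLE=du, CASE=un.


cell ASPECT=ri, SUR=ne, POLE=ak, CASE=ra:
underlying: lapigte-iv-ma-ku-fo
1. 0 -> e / C _ C: inserts after position(s) 5, 9: lapigeteivemakufo
2. f -> v, p -> b, s -> z, t -> d / V _ V: fires at position(s) 3, 7, 16: labigedeivemakuvo
3. o -> e, u -> i / F C0 _: no change
surface: labigedeivemakuvo

cell ASPECT=ri, SUR=ne, POLE=so, CASE=ak:
underlying: lapigte-so-ma-ku-lo
1. 0 -> e / C _ C: inserts after position(s) 5: lapigetesomakulo
2. f -> v, p -> b, s -> z, t -> d / V _ V: fires at position(s) 3, 7, 9: labigedezomakulo
3. o -> e, u -> i / F C0 _: fires at position(s) 10: labigedezemakulo
surface: labigedezemakulo

cell ASPECT=ak, SUR=ne, POLE=ak, CASE=ak:
underlying: lapigte-iv-e-ku-lo
1. 0 -> e / C _ C: inserts after position(s) 5: lapigeteivekulo
2. f -> v, p -> b, s -> z, t -> d / V _ V: fires at position(s) 3, 7: labigedeivekulo
3. o -> e, u -> i / F C0 _: fires at position(s) 13: labigedeivekilo
surface: labigedeivekilo

cell ASPECT=ri, SUR=ne, POLE=zo, CASE=un:
underlying: lapigte-e-ma-ku-v
1. 0 -> e / C _ C: inserts after position(s) 5: lapigeteemakuv
2. f -> v, p -> b, s -> z, t -> d / V _ V: fires at position(s) 3, 7: labigedeemakuv
3. o -> e, u -> i / F C0 _: no change
surface: labigedeemakuv

cell ASPECT=ri, SUR=ri, POLE=du, CASE=un:
underlying: lapigte-pu-ma-vi-v
1. 0 -> e / C _ C: inserts after position(s) 5: lapigetepumaviv
2. f -> v, p -> b, s -> z, t -> d / V _ V: fires at position(s) 3, 7, 9: labigedebumaviv
3. o -> e, u -> i / F C0 _: fires at position(s) 10: labigedebimaviv
surface: labigedebimaviv


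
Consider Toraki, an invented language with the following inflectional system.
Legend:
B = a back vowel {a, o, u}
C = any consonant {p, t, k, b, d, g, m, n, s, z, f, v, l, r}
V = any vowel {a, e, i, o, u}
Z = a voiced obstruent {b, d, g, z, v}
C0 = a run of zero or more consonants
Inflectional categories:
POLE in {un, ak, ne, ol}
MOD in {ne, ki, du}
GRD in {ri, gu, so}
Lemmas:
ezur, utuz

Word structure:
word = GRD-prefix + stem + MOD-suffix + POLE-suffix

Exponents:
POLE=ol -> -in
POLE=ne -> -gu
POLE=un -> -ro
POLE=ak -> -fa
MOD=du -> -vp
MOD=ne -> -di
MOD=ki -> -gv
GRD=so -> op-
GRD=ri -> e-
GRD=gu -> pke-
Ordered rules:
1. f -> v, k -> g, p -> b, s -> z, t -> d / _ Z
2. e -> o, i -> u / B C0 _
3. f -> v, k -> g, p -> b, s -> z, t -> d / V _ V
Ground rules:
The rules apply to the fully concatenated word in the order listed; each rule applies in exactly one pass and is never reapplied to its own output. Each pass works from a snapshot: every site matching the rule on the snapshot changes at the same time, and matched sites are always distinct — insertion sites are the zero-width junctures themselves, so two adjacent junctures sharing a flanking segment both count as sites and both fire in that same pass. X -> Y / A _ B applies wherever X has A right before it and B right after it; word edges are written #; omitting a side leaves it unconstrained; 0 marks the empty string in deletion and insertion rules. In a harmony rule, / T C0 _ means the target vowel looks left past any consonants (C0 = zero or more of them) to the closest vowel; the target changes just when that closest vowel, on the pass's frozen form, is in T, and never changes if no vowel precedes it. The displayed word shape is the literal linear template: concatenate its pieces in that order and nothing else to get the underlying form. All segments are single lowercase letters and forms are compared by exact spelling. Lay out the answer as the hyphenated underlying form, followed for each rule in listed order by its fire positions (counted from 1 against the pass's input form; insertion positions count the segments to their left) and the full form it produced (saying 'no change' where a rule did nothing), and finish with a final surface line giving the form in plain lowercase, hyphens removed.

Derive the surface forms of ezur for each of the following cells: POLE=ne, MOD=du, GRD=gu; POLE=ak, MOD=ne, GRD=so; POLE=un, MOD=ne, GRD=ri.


cell POLE=ne, MOD=du, GRD=gu:
underlying: pke-ezur-vp-gu
1. f -> v, k -> g, p -> b, s -> z, t -> d / _ Z: fires at position(s) 9: pkeezurvbgu
2. e -> o, i -> u / B C0 _: no change
3. f -> v, k -> g, p -> b, s -> z, t -> d / V _ V: no change
surface: pkeezurvbgu

cell POLE=ak, MOD=ne, GRD=so:
underlying: op-ezur-di-fa
1. f -> v, k -> g, p -> b, s -> z, t -> d / _ Z: no change
2. e -> o, i -> u / B C0 _: fires at position(s) 3, 8: opozurdufa
3. f -> v, k -> g, p -> b, s -> z, t -> d / V _ V: fires at position(s) 2, 9: obozurduva
surface: obozurduva

cell POLE=un, MOD=ne, GRD=ri:
underlying: e-ezur-di-ro
1. f -> v, k -> g, p -> b, s -> z, t -> d / _ Z: no change
2. e -> o, i -> u / B C0 _: fires at position(s) 7: eezurduro
3. f -> v, k -> g, p -> b, s -> z, t -> d / V _ V: no change
surface: eezurduro


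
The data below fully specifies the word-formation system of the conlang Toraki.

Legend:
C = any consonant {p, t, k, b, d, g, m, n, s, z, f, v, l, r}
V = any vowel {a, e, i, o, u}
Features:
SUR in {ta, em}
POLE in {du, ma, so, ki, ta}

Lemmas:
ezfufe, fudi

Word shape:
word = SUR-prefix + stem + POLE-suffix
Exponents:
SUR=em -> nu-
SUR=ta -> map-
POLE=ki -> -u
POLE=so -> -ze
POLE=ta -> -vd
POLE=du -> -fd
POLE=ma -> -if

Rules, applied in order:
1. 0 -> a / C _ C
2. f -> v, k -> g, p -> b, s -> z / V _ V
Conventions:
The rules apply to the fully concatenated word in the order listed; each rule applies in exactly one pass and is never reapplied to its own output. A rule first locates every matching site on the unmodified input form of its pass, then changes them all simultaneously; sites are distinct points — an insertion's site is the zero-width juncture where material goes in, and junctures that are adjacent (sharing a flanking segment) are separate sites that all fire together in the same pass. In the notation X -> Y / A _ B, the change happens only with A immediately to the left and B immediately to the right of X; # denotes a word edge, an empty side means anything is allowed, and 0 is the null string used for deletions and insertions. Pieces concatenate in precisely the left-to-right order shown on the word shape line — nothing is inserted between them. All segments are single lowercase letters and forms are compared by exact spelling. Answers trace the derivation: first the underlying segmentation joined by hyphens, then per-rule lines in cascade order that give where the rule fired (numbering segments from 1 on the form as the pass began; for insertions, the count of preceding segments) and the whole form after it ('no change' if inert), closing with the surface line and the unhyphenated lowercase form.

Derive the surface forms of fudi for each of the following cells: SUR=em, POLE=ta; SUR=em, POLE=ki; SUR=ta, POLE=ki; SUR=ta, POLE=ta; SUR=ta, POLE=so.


cell SUR=em, POLE=ta:
underlying: nu-fudi-vd
1. 0 -> a / C _ C: inserts after position(s) 7: nufudivad
2. f -> v, k -> g, p -> b, s -> z / V _ V: fires at position(s) 3: nuvudivad
surface: nuvudivad

cell SUR=em, POLE=ki:
underlying: nu-fudi-u
1. 0 -> a / C _ C: no change
2. f -> v, k -> g, p -> b, s -> z / V _ V: fires at position(s) 3: nuvudiu
surface: nuvudiu

cell SUR=ta, POLE=ki:
underlying: map-fudi-u
1. 0 -> a / C _ C: inserts after position(s) 3: mapafudiu
2. f -> v, k -> g, p -> b, s -> z / V _ V: fires at position(s) 3, 5: mabavudiu
surface: mabavudiu

cell SUR=ta, POLE=ta:
underlying: map-fudi-vd
1. 0 -> a / C _ C: inserts after position(s) 3, 8: mapafudivad
2. f -> v, k -> g, p -> b, s -> z / V _ V: fires at position(s) 3, 5: mabavudivad
surface: mabavudivad

cell SUR=ta, POLE=so:
underlying: map-fudi-ze
1. 0 -> a / C _ C: inserts after position(s) 3: mapafudize
2. f -> v, k -> g, p -> b, s -> z / V _ V: fires at position(s) 3, 5: mabavudize
surface: mabavudize


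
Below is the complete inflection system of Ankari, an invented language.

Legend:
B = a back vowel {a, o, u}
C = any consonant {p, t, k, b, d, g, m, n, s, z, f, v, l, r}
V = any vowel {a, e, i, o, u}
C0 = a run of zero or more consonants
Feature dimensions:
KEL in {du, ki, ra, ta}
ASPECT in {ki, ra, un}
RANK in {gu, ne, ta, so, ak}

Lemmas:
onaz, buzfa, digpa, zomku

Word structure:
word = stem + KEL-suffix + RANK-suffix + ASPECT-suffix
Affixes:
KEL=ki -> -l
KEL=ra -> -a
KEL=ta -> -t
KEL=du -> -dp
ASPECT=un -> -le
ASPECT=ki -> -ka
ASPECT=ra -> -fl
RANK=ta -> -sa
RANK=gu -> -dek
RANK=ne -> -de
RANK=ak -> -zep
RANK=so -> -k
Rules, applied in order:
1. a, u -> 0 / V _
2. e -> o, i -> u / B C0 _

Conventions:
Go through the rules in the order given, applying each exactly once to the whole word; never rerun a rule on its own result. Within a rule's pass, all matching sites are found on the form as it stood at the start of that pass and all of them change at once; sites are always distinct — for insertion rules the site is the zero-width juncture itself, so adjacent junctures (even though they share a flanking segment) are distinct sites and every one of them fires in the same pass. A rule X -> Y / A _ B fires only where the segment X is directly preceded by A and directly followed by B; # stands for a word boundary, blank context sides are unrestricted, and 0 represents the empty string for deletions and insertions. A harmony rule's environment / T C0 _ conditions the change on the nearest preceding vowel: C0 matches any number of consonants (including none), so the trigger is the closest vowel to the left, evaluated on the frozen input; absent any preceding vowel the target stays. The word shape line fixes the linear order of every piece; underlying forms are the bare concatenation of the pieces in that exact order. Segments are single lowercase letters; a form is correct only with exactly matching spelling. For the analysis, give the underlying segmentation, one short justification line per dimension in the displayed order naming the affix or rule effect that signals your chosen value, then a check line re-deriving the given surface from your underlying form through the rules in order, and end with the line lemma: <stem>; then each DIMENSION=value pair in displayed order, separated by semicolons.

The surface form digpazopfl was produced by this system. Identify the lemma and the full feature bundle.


underlying: digpa-a-zep-fl
KEL=ra - signalled by the affix -a
ASPECT=ra - signalled by the affix -fl
RANK=ak - signalled by the affix -zep
check: digpaazepfl -> digpazepfl -> digpazopfl
lemma: digpa; KEL=ra; ASPECT=ra; RANK=ak


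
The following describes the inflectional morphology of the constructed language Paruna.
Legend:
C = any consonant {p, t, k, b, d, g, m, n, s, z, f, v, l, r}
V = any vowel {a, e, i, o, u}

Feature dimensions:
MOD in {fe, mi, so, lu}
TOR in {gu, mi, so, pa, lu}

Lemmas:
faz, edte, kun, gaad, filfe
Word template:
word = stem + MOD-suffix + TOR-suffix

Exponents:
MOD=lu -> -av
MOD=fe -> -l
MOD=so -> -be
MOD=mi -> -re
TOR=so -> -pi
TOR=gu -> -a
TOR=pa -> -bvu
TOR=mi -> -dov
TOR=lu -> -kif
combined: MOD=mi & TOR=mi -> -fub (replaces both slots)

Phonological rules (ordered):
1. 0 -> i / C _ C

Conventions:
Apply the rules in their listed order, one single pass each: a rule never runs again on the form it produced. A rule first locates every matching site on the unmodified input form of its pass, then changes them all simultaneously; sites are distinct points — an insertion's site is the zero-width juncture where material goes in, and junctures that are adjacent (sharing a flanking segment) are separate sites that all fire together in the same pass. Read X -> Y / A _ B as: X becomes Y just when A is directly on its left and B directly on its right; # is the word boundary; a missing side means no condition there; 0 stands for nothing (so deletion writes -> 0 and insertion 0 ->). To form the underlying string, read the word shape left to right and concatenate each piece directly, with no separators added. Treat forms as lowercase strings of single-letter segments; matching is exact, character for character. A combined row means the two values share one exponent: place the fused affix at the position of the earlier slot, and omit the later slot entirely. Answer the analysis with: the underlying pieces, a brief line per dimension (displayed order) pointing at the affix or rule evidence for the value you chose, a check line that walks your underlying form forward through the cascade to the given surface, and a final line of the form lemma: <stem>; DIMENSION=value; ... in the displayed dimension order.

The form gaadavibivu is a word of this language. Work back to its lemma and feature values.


underlying: gaad-av-bvu
MOD=lu - signalled by the affix -av
TOR=pa - signalled by the affix -bvu
check: gaadavbvu -> gaadavibivu
lemma: gaad; MOD=lu; TOR=pa
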